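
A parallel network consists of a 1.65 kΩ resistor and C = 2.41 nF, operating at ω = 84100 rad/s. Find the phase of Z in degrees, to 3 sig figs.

-18.5°

X_C = 1/(ωC) = 4930 Ω
Parallel: admittances add. Y = 1/R + jωC
Y = (0.000606 + j0.000203) S
|Y| = 0.000639 S → |Z| = 1/|Y| = 1560 Ω, ∠Z = −∠Y = -18.5°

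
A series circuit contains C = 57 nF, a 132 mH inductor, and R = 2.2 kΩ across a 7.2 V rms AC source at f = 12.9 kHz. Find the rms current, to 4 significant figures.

672.2 μA

ω = 2πf = 81050 rad/s
X_L = ωL = 10700 Ω
X_C = 1/(ωC) = 216.4 Ω
Net reactance X = X_L − X_C = 10480 Ω
Z = 2200 + j10480 Ω
|Z| = √(2200² + 10480²) = 10710 Ω
I = V/|Z| = 7.2/10710 = 672.2 μA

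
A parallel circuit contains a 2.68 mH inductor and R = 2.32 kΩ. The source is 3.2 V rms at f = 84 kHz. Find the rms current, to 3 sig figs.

ω = 2πf = 527800 rad/s
X_L = ωL = 1410 Ω
Parallel: admittances add. Y = 1/R + 1/(jωL)
Y = (0.000431 − j0.000707) S
|Y| = 0.000828 S → |Z| = 1/|Y| = 1210 Ω, ∠Z = −∠Y = 58.6°
I = V/|Z| = 3.2/1210 = 2.65 mA

2.65 mA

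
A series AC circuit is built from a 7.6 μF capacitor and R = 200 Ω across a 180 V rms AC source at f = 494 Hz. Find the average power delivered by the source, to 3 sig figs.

ω = 2πf = 3104 rad/s
X_C = 1/(ωC) = 42.4 Ω
Z = 200 − j42.4 Ω
|Z| = √(200² + 42.4²) = 204 Ω
∠Z = arctan(-42.4/200) = -12.0°
I = V/|Z| = 880 mA
P = VI cos φ = 180 × 0.880 × cos(-12.0°) = 155 W

155 W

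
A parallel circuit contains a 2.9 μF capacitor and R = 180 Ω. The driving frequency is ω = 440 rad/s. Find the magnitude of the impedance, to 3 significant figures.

175 Ω

X_C = 1/(ωC) = 784 Ω
Parallel: admittances add. Y = 1/R + jωC
Y = (0.00556 + j0.00128) S
|Y| = 0.00570 S → |Z| = 1/|Y| = 175 Ω, ∠Z = −∠Y = -12.9°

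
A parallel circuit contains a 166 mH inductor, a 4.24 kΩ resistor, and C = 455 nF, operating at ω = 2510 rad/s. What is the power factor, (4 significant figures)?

0.1843

X_L = ωL = 416.7 Ω
X_C = 1/(ωC) = 875.6 Ω
Parallel: admittances add. Y = 1/R + 1/(jωL) + jωC
Y = (0.0002358 − j0.001258) S
|Y| = 0.001280 S → |Z| = 1/|Y| = 781.3 Ω, ∠Z = −∠Y = 79.38°
cos φ = cos(79.38°) = 0.1843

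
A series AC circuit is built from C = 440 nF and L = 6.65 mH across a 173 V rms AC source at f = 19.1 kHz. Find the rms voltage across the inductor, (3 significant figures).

177 V

ω = 2πf = 120000 rad/s
X_L = ωL = 798 Ω
X_C = 1/(ωC) = 18.9 Ω
Net reactance X = X_L − X_C = 779 Ω
Z = j779 Ω
|Z| = √(0² + 779²) = 779 Ω
I = V/|Z| = 222 mA
V_L = I·|Z_L| = 0.222 × 798 = 177 V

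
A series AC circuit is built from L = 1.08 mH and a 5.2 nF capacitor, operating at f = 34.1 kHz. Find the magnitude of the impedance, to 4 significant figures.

ω = 2πf = 214300 rad/s
X_L = ωL = 231.4 Ω
X_C = 1/(ωC) = 897.6 Ω
Net reactance X = X_L − X_C = -666.2 Ω
Z = − j666.2 Ω
|Z| = √(0² + 666.2²) = 666.2 Ω

666.2 Ω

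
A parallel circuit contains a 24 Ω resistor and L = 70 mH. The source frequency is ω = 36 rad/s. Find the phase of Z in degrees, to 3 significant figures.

84.0°

X_L = ωL = 2.52 Ω
Parallel: admittances add. Y = 1/R + 1/(jωL)
Y = (0.0417 − j0.397) S
|Y| = 0.399 S → |Z| = 1/|Y| = 2.51 Ω, ∠Z = −∠Y = 84.0°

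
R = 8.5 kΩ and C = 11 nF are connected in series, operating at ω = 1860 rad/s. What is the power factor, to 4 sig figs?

0.1713

X_C = 1/(ωC) = 48880 Ω
Z = 8500 − j48880 Ω
|Z| = √(8500² + 48880²) = 49610 Ω
∠Z = arctan(-48880/8500) = -80.13°
cos φ = cos(-80.13°) = 0.1713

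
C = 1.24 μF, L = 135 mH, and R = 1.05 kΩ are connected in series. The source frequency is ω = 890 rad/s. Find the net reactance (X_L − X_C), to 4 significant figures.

-786.0 Ω

X_L = ωL = 120.2 Ω
X_C = 1/(ωC) = 906.1 Ω
X = 120.2 − 906.1 = -786.0 Ω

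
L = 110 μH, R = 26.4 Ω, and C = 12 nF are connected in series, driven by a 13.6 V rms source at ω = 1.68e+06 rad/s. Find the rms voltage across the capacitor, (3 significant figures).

X_L = ωL = 185 Ω
X_C = 1/(ωC) = 49.6 Ω
Net reactance X = X_L − X_C = 135 Ω
Z = 26.4 + j135 Ω
|Z| = √(26.4² + 135²) = 138 Ω
I = V/|Z| = 98.7 mA
V_C = I·|Z_C| = 0.0987 × 49.6 = 4.90 V

4.90 V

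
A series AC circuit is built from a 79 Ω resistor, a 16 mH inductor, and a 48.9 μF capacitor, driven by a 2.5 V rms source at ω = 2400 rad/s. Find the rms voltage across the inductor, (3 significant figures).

1.14 V

X_L = ωL = 38.4 Ω
X_C = 1/(ωC) = 8.52 Ω
Net reactance X = X_L − X_C = 29.9 Ω
Z = 79.0 + j29.9 Ω
|Z| = √(79.0² + 29.9²) = 84.5 Ω
I = V/|Z| = 29.6 mA
V_L = I·|Z_L| = 0.0296 × 38.4 = 1.14 V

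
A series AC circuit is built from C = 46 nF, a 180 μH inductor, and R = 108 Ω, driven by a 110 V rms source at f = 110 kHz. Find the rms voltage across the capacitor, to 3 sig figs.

ω = 2πf = 691200 rad/s
X_L = ωL = 124 Ω
X_C = 1/(ωC) = 31.5 Ω
Net reactance X = X_L − X_C = 93.0 Ω
Z = 108 + j93.0 Ω
|Z| = √(108² + 93.0²) = 142 Ω
I = V/|Z| = 772 mA
V_C = I·|Z_C| = 0.772 × 31.5 = 24.3 V

24.3 V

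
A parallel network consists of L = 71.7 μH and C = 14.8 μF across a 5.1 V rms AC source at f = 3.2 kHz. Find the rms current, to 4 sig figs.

ω = 2πf = 20110 rad/s
X_L = ωL = 1.442 Ω
X_C = 1/(ωC) = 3.361 Ω
Parallel: admittances add. Y = 1/(jωL) + jωC
Y = (0 − j0.3961) S
|Y| = 0.3961 S → |Z| = 1/|Y| = 2.525 Ω, ∠Z = −∠Y = 90.00°
I = V/|Z| = 5.1/2.525 = 2.020 A

2.020 A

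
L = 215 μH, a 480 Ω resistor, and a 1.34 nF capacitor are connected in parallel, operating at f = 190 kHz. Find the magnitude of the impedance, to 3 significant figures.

323 Ω

ω = 2πf = 1.194e+06 rad/s
X_L = ωL = 257 Ω
X_C = 1/(ωC) = 625 Ω
Parallel: admittances add. Y = 1/R + 1/(jωL) + jωC
Y = (0.00208 − j0.00230) S
|Y| = 0.00310 S → |Z| = 1/|Y| = 323 Ω, ∠Z = −∠Y = 47.8°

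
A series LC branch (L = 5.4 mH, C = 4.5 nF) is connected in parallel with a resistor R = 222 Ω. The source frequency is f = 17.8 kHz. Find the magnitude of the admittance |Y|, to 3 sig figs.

4.56 mS

ω = 2πf = 111800 rad/s
X_L = ωL = 604 Ω
X_C = 1/(ωC) = 1990 Ω
Branch 1: Z₁ = R = 222 Ω
Branch 2 (series LC): Z₂ = j(X_L − X_C) = −j1380 Ω
Parallel: Z = Z₁Z₂/(Z₁+Z₂), |Z| = 219 Ω, ∠Z = -9.12°
|Y| = 1/|Z| = 4.56 mS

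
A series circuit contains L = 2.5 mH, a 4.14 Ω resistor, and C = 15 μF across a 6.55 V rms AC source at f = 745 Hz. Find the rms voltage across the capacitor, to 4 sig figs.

19.21 V

ω = 2πf = 4681 rad/s
X_L = ωL = 11.70 Ω
X_C = 1/(ωC) = 14.24 Ω
Net reactance X = X_L − X_C = -2.540 Ω
Z = 4.140 − j2.540 Ω
|Z| = √(4.140² + 2.540²) = 4.857 Ω
I = V/|Z| = 1.349 A
V_C = I·|Z_C| = 1.349 × 14.24 = 19.21 V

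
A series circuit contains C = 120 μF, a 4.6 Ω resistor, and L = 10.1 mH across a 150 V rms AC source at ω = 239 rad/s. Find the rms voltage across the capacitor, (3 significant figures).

160 V

X_L = ωL = 2.41 Ω
X_C = 1/(ωC) = 34.9 Ω
Net reactance X = X_L − X_C = -32.5 Ω
Z = 4.60 − j32.5 Ω
|Z| = √(4.60² + 32.5²) = 32.8 Ω
I = V/|Z| = 4.58 A
V_C = I·|Z_C| = 4.58 × 34.9 = 160 V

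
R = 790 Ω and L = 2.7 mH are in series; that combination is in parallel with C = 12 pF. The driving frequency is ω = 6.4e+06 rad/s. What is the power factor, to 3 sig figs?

X_L = ωL = 17300 Ω
X_C = 1/(ωC) = 13000 Ω
Branch 1 (R+jX_L): Z₁ = 790 + j17300 Ω, |Z₁| = 17300 Ω
Branch 2 (−jX_C): Z₂ = −j13000 Ω
Parallel: Z = Z₁Z₂/(Z₁+Z₂), |Z| = 52000 Ω, ∠Z = -82.1°
cos φ = cos(-82.1°) = 0.137

0.137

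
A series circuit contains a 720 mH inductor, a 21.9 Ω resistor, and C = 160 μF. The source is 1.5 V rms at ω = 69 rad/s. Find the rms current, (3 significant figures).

32.3 mA

X_L = ωL = 49.7 Ω
X_C = 1/(ωC) = 90.6 Ω
Net reactance X = X_L − X_C = -40.9 Ω
Z = 21.9 − j40.9 Ω
|Z| = √(21.9² + 40.9²) = 46.4 Ω
I = V/|Z| = 1.5/46.4 = 32.3 mA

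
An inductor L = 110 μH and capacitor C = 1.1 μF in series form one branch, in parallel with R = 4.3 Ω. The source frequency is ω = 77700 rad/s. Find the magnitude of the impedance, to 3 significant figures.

2.54 Ω

X_L = ωL = 8.55 Ω
X_C = 1/(ωC) = 11.7 Ω
Branch 1: Z₁ = R = 4.30 Ω
Branch 2 (series LC): Z₂ = j(X_L − X_C) = −j3.15 Ω
Parallel: Z = Z₁Z₂/(Z₁+Z₂), |Z| = 2.54 Ω, ∠Z = -53.7°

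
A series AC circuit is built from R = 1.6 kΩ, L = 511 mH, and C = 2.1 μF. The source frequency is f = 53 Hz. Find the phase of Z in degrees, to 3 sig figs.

-38.2°

ω = 2πf = 333.0 rad/s
X_L = ωL = 170 Ω
X_C = 1/(ωC) = 1430 Ω
Net reactance X = X_L − X_C = -1260 Ω
Z = 1600 − j1260 Ω
|Z| = √(1600² + 1260²) = 2040 Ω
∠Z = arctan(-1260/1600) = -38.2°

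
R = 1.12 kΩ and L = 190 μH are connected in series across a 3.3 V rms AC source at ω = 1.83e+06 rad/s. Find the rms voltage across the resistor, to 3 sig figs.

3.15 V

X_L = ωL = 348 Ω
Z = 1120 + j348 Ω
|Z| = √(1120² + 348²) = 1170 Ω
I = V/|Z| = 2.81 mA
V_R = I·|Z_R| = 0.00281 × 1120 = 3.15 V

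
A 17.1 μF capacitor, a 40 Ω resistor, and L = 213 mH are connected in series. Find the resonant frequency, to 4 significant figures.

ω₀ = 1/√(LC) = 1/√(0.213 × 1.71e-05) = 524.0 rad/s
f₀ = ω₀/(2π) = 83.39 Hz

83.39 Hz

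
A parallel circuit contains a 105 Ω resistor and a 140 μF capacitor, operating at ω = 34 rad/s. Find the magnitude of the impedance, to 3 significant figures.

X_C = 1/(ωC) = 210 Ω
Parallel: admittances add. Y = 1/R + jωC
Y = (0.00952 + j0.00476) S
|Y| = 0.0106 S → |Z| = 1/|Y| = 93.9 Ω, ∠Z = −∠Y = -26.6°

93.9 Ω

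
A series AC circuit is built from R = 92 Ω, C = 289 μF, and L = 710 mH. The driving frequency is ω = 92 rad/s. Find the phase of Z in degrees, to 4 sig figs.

X_L = ωL = 65.32 Ω
X_C = 1/(ωC) = 37.61 Ω
Net reactance X = X_L − X_C = 27.71 Ω
Z = 92.00 + j27.71 Ω
|Z| = √(92.00² + 27.71²) = 96.08 Ω
∠Z = arctan(27.71/92.00) = 16.76°

16.76°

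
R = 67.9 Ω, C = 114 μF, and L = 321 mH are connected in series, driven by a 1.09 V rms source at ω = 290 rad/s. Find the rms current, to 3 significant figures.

11.8 mA

X_L = ωL = 93.1 Ω
X_C = 1/(ωC) = 30.2 Ω
Net reactance X = X_L − X_C = 62.8 Ω
Z = 67.9 + j62.8 Ω
|Z| = √(67.9² + 62.8²) = 92.5 Ω
I = V/|Z| = 1.09/92.5 = 11.8 mA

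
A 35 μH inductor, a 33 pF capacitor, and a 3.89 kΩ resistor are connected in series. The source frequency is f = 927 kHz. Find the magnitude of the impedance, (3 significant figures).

ω = 2πf = 5.825e+06 rad/s
X_L = ωL = 204 Ω
X_C = 1/(ωC) = 5200 Ω
Net reactance X = X_L − X_C = -5000 Ω
Z = 3890 − j5000 Ω
|Z| = √(3890² + 5000²) = 6330 Ω

6330 Ω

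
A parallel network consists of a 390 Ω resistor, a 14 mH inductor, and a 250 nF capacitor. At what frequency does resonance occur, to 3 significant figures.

ω₀ = 1/√(LC) = 1/√(0.014 × 2.5e-07) = 16900 rad/s
f₀ = ω₀/(2π) = 2.69 kHz

2.69 kHz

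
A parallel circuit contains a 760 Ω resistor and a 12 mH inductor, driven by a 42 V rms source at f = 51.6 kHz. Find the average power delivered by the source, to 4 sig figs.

ω = 2πf = 324200 rad/s
X_L = ωL = 3891 Ω
Parallel: admittances add. Y = 1/R + 1/(jωL)
Y = (0.001316 − j0.0002570) S
|Y| = 0.001341 S → |Z| = 1/|Y| = 745.9 Ω, ∠Z = −∠Y = 11.05°
I = V/|Z| = 56.31 mA
P = VI cos φ = 42 × 0.05631 × cos(11.05°) = 2.321 W

2.321 W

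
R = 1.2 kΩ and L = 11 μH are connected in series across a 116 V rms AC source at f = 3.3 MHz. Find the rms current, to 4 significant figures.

94.97 mA

ω = 2πf = 2.073e+07 rad/s
X_L = ωL = 228.1 Ω
Z = 1200 + j228.1 Ω
|Z| = √(1200² + 228.1²) = 1221 Ω
I = V/|Z| = 116/1221 = 94.97 mA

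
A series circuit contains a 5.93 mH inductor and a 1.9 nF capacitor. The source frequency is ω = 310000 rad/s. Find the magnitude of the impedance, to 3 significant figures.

141 Ω

X_L = ωL = 1840 Ω
X_C = 1/(ωC) = 1700 Ω
Net reactance X = X_L − X_C = 141 Ω
Z = j141 Ω
|Z| = √(0² + 141²) = 141 Ω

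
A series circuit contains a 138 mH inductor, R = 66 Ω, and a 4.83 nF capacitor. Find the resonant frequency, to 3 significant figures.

6.16 kHz

ω₀ = 1/√(LC) = 1/√(0.138 × 4.83e-09) = 38730 rad/s
f₀ = ω₀/(2π) = 6.16 kHz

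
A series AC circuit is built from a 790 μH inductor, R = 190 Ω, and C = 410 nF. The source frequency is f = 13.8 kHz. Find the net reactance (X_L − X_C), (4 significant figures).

40.37 Ω

ω = 2πf = 86710 rad/s
X_L = ωL = 68.50 Ω
X_C = 1/(ωC) = 28.13 Ω
X = 68.50 − 28.13 = 40.37 Ω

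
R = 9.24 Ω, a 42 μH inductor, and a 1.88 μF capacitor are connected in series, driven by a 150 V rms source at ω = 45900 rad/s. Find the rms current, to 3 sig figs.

11.2 A

X_L = ωL = 1.93 Ω
X_C = 1/(ωC) = 11.6 Ω
Net reactance X = X_L − X_C = -9.66 Ω
Z = 9.24 − j9.66 Ω
|Z| = √(9.24² + 9.66²) = 13.4 Ω
I = V/|Z| = 150/13.4 = 11.2 A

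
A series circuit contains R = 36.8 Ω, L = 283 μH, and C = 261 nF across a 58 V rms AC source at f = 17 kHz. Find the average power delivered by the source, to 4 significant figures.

89.31 W

ω = 2πf = 106800 rad/s
X_L = ωL = 30.23 Ω
X_C = 1/(ωC) = 35.87 Ω
Net reactance X = X_L − X_C = -5.642 Ω
Z = 36.80 − j5.642 Ω
|Z| = √(36.80² + 5.642²) = 37.23 Ω
∠Z = arctan(-5.642/36.80) = -8.716°
I = V/|Z| = 1.558 A
P = VI cos φ = 58 × 1.558 × cos(-8.716°) = 89.31 W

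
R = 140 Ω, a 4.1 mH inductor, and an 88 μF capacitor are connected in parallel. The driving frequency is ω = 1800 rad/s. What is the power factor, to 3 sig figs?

X_L = ωL = 7.38 Ω
X_C = 1/(ωC) = 6.31 Ω
Parallel: admittances add. Y = 1/R + 1/(jωL) + jωC
Y = (0.00714 + j0.0229) S
|Y| = 0.0240 S → |Z| = 1/|Y| = 41.7 Ω, ∠Z = −∠Y = -72.7°
cos φ = cos(-72.7°) = 0.298

0.298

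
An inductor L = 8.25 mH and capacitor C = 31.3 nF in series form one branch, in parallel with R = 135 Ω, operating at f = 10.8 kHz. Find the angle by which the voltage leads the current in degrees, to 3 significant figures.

ω = 2πf = 67860 rad/s
X_L = ωL = 560 Ω
X_C = 1/(ωC) = 471 Ω
Branch 1: Z₁ = R = 135 Ω
Branch 2 (series LC): Z₂ = j(X_L − X_C) = j89.0 Ω
Parallel: Z = Z₁Z₂/(Z₁+Z₂), |Z| = 74.3 Ω, ∠Z = 56.6°

56.6°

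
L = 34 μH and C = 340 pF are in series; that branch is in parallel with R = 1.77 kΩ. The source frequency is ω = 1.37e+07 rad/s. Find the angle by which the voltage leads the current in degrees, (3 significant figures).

X_L = ωL = 466 Ω
X_C = 1/(ωC) = 215 Ω
Branch 1: Z₁ = R = 1770 Ω
Branch 2 (series LC): Z₂ = j(X_L − X_C) = j251 Ω
Parallel: Z = Z₁Z₂/(Z₁+Z₂), |Z| = 249 Ω, ∠Z = 81.9°

81.9°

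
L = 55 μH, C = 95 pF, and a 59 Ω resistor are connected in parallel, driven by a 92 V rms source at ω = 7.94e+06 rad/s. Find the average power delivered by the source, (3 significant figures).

143 W

X_L = ωL = 437 Ω
X_C = 1/(ωC) = 1330 Ω
Parallel: admittances add. Y = 1/R + 1/(jωL) + jωC
Y = (0.0169 − j0.00154) S
|Y| = 0.0170 S → |Z| = 1/|Y| = 58.8 Ω, ∠Z = −∠Y = 5.18°
I = V/|Z| = 1.57 A
P = VI cos φ = 92 × 1.57 × cos(5.18°) = 143 W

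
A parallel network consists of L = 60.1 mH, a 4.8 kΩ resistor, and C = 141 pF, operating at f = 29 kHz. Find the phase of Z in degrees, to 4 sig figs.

17.48°

ω = 2πf = 182200 rad/s
X_L = ωL = 10950 Ω
X_C = 1/(ωC) = 38920 Ω
Parallel: admittances add. Y = 1/R + 1/(jωL) + jωC
Y = (0.0002083 − j6.562e-05) S
|Y| = 0.0002184 S → |Z| = 1/|Y| = 4578 Ω, ∠Z = −∠Y = 17.48°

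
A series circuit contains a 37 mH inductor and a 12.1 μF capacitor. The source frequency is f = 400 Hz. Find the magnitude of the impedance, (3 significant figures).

ω = 2πf = 2513 rad/s
X_L = ωL = 93.0 Ω
X_C = 1/(ωC) = 32.9 Ω
Net reactance X = X_L − X_C = 60.1 Ω
Z = j60.1 Ω
|Z| = √(0² + 60.1²) = 60.1 Ω

60.1 Ω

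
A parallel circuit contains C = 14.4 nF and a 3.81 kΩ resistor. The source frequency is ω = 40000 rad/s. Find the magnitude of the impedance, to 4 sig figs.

1580 Ω

X_C = 1/(ωC) = 1736 Ω
Parallel: admittances add. Y = 1/R + jωC
Y = (0.0002625 + j0.0005760) S
|Y| = 0.0006330 S → |Z| = 1/|Y| = 1580 Ω, ∠Z = −∠Y = -65.50°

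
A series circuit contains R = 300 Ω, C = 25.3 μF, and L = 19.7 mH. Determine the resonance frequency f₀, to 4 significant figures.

ω₀ = 1/√(LC) = 1/√(0.0197 × 2.53e-05) = 1416 rad/s
f₀ = ω₀/(2π) = 225.4 Hz

225.4 Hz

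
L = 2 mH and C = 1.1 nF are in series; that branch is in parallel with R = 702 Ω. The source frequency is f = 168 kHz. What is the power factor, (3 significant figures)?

ω = 2πf = 1.056e+06 rad/s
X_L = ωL = 2110 Ω
X_C = 1/(ωC) = 861 Ω
Branch 1: Z₁ = R = 702 Ω
Branch 2 (series LC): Z₂ = j(X_L − X_C) = j1250 Ω
Parallel: Z = Z₁Z₂/(Z₁+Z₂), |Z| = 612 Ω, ∠Z = 29.3°
cos φ = cos(29.3°) = 0.872

0.872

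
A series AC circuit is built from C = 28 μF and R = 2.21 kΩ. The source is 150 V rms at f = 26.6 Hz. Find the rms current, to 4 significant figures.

67.56 mA

ω = 2πf = 167.1 rad/s
X_C = 1/(ωC) = 213.7 Ω
Z = 2210 − j213.7 Ω
|Z| = √(2210² + 213.7²) = 2220 Ω
I = V/|Z| = 150/2220 = 67.56 mA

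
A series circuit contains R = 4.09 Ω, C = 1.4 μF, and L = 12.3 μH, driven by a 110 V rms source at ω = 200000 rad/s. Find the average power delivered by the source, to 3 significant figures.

X_L = ωL = 2.46 Ω
X_C = 1/(ωC) = 3.57 Ω
Net reactance X = X_L − X_C = -1.11 Ω
Z = 4.09 − j1.11 Ω
|Z| = √(4.09² + 1.11²) = 4.24 Ω
∠Z = arctan(-1.11/4.09) = -15.2°
I = V/|Z| = 26.0 A
P = VI cos φ = 110 × 26.0 × cos(-15.2°) = 2.75 kW

2.75 kW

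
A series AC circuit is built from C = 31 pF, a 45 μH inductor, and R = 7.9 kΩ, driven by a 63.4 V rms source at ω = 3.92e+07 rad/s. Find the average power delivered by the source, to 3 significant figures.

X_L = ωL = 1760 Ω
X_C = 1/(ωC) = 823 Ω
Net reactance X = X_L − X_C = 941 Ω
Z = 7900 + j941 Ω
|Z| = √(7900² + 941²) = 7960 Ω
∠Z = arctan(941/7900) = 6.79°
I = V/|Z| = 7.97 mA
P = VI cos φ = 63.4 × 0.00797 × cos(6.79°) = 502 mW

502 mW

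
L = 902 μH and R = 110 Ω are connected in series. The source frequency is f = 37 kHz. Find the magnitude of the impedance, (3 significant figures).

ω = 2πf = 232500 rad/s
X_L = ωL = 210 Ω
Z = 110 + j210 Ω
|Z| = √(110² + 210²) = 237 Ω

237 Ω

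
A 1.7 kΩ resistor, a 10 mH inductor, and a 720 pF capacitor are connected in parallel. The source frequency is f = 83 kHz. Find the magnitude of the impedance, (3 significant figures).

1620 Ω

ω = 2πf = 521500 rad/s
X_L = ωL = 5220 Ω
X_C = 1/(ωC) = 2660 Ω
Parallel: admittances add. Y = 1/R + 1/(jωL) + jωC
Y = (0.000588 + j0.000184) S
|Y| = 0.000616 S → |Z| = 1/|Y| = 1620 Ω, ∠Z = −∠Y = -17.3°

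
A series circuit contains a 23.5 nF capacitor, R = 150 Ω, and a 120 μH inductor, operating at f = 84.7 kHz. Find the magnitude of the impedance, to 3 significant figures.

151 Ω

ω = 2πf = 532200 rad/s
X_L = ωL = 63.9 Ω
X_C = 1/(ωC) = 80.0 Ω
Net reactance X = X_L − X_C = -16.1 Ω
Z = 150 − j16.1 Ω
|Z| = √(150² + 16.1²) = 151 Ω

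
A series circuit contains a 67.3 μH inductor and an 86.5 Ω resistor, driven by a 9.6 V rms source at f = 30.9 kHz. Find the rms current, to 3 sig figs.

ω = 2πf = 194200 rad/s
X_L = ωL = 13.1 Ω
Z = 86.5 + j13.1 Ω
|Z| = √(86.5² + 13.1²) = 87.5 Ω
I = V/|Z| = 9.6/87.5 = 110 mA

110 mA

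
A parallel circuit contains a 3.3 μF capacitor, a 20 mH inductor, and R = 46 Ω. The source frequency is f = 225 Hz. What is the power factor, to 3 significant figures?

0.578

ω = 2πf = 1414 rad/s
X_L = ωL = 28.3 Ω
X_C = 1/(ωC) = 214 Ω
Parallel: admittances add. Y = 1/R + 1/(jωL) + jωC
Y = (0.0217 − j0.0307) S
|Y| = 0.0376 S → |Z| = 1/|Y| = 26.6 Ω, ∠Z = −∠Y = 54.7°
cos φ = cos(54.7°) = 0.578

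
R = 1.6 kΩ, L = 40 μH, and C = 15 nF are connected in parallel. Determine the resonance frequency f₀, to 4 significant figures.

ω₀ = 1/√(LC) = 1/√(4e-05 × 1.5e-08) = 1.291e+06 rad/s
f₀ = ω₀/(2π) = 205.5 kHz

205.5 kHz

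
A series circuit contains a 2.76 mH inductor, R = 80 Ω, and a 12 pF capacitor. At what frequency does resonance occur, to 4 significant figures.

ω₀ = 1/√(LC) = 1/√(0.00276 × 1.2e-11) = 5.495e+06 rad/s
f₀ = ω₀/(2π) = 874.5 kHz

874.5 kHz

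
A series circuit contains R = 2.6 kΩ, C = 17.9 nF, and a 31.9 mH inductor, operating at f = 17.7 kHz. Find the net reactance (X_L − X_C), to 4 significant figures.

ω = 2πf = 111200 rad/s
X_L = ωL = 3548 Ω
X_C = 1/(ωC) = 502.3 Ω
X = 3548 − 502.3 = 3045 Ω

3045 Ω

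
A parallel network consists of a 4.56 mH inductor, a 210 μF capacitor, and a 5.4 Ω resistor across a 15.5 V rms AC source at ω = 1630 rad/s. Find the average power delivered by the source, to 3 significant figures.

X_L = ωL = 7.43 Ω
X_C = 1/(ωC) = 2.92 Ω
Parallel: admittances add. Y = 1/R + 1/(jωL) + jωC
Y = (0.185 + j0.208) S
|Y| = 0.278 S → |Z| = 1/|Y| = 3.59 Ω, ∠Z = −∠Y = -48.3°
I = V/|Z| = 4.31 A
P = VI cos φ = 15.5 × 4.31 × cos(-48.3°) = 44.5 W

44.5 W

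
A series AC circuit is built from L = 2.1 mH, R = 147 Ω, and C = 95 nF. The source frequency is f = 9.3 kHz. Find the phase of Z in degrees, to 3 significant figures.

ω = 2πf = 58430 rad/s
X_L = ωL = 123 Ω
X_C = 1/(ωC) = 180 Ω
Net reactance X = X_L − X_C = -57.4 Ω
Z = 147 − j57.4 Ω
|Z| = √(147² + 57.4²) = 158 Ω
∠Z = arctan(-57.4/147) = -21.3°

-21.3°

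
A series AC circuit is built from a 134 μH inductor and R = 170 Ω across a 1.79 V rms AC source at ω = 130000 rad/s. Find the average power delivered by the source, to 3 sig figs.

X_L = ωL = 17.4 Ω
Z = 170 + j17.4 Ω
|Z| = √(170² + 17.4²) = 171 Ω
∠Z = arctan(17.4/170) = 5.85°
I = V/|Z| = 10.5 mA
P = VI cos φ = 1.79 × 0.0105 × cos(5.85°) = 18.7 mW

18.7 mW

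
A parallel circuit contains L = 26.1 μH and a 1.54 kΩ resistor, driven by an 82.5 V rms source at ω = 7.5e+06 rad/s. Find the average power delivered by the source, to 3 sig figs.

X_L = ωL = 196 Ω
Parallel: admittances add. Y = 1/R + 1/(jωL)
Y = (0.000649 − j0.00511) S
|Y| = 0.00515 S → |Z| = 1/|Y| = 194 Ω, ∠Z = −∠Y = 82.8°
I = V/|Z| = 425 mA
P = VI cos φ = 82.5 × 0.425 × cos(82.8°) = 4.42 W

4.42 W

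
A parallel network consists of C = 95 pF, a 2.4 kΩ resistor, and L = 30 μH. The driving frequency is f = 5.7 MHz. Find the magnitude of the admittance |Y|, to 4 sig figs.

2.506 mS

ω = 2πf = 3.581e+07 rad/s
X_L = ωL = 1074 Ω
X_C = 1/(ωC) = 293.9 Ω
Parallel: admittances add. Y = 1/R + 1/(jωL) + jωC
Y = (0.0004167 + j0.002472) S
|Y| = 0.002506 S → |Z| = 1/|Y| = 399.0 Ω, ∠Z = −∠Y = -80.43°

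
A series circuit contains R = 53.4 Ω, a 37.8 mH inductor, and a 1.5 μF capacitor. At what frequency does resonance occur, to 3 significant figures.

ω₀ = 1/√(LC) = 1/√(0.0378 × 1.5e-06) = 4200 rad/s
f₀ = ω₀/(2π) = 668 Hz

668 Hz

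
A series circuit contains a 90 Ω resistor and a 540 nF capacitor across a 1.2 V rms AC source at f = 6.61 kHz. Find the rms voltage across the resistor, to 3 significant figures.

1.08 V

ω = 2πf = 41530 rad/s
X_C = 1/(ωC) = 44.6 Ω
Z = 90.0 − j44.6 Ω
|Z| = √(90.0² + 44.6²) = 100 Ω
I = V/|Z| = 11.9 mA
V_R = I·|Z_R| = 0.0119 × 90.0 = 1.08 V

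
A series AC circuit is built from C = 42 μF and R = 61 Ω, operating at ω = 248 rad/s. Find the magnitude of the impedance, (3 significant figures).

X_C = 1/(ωC) = 96.0 Ω
Z = 61.0 − j96.0 Ω
|Z| = √(61.0² + 96.0²) = 114 Ω

114 Ω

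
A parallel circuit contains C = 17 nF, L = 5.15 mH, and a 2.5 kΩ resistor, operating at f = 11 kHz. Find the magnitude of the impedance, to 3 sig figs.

594 Ω

ω = 2πf = 69120 rad/s
X_L = ωL = 356 Ω
X_C = 1/(ωC) = 851 Ω
Parallel: admittances add. Y = 1/R + 1/(jωL) + jωC
Y = (0.000400 − j0.00163) S
|Y| = 0.00168 S → |Z| = 1/|Y| = 594 Ω, ∠Z = −∠Y = 76.2°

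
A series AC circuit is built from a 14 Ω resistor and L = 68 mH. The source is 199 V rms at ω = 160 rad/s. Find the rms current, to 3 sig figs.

11.2 A

X_L = ωL = 10.9 Ω
Z = 14.0 + j10.9 Ω
|Z| = √(14.0² + 10.9²) = 17.7 Ω
I = V/|Z| = 199/17.7 = 11.2 A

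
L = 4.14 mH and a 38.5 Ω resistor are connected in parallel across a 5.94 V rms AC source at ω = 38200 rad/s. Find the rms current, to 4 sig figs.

158.8 mA

X_L = ωL = 158.1 Ω
Parallel: admittances add. Y = 1/R + 1/(jωL)
Y = (0.02597 − j0.006323) S
|Y| = 0.02673 S → |Z| = 1/|Y| = 37.41 Ω, ∠Z = −∠Y = 13.68°
I = V/|Z| = 5.94/37.41 = 158.8 mA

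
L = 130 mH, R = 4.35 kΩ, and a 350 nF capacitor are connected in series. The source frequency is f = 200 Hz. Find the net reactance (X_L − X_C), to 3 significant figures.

-2110 Ω

ω = 2πf = 1257 rad/s
X_L = ωL = 163 Ω
X_C = 1/(ωC) = 2270 Ω
X = 163 − 2270 = -2110 Ω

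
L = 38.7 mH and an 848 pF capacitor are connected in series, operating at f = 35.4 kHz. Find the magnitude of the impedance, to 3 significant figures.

ω = 2πf = 222400 rad/s
X_L = ωL = 8610 Ω
X_C = 1/(ωC) = 5300 Ω
Net reactance X = X_L − X_C = 3310 Ω
Z = j3310 Ω
|Z| = √(0² + 3310²) = 3310 Ω

3310 Ω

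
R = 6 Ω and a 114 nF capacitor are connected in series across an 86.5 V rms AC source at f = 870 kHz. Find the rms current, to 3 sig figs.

ω = 2πf = 5.466e+06 rad/s
X_C = 1/(ωC) = 1.60 Ω
Z = 6.00 − j1.60 Ω
|Z| = √(6.00² + 1.60²) = 6.21 Ω
I = V/|Z| = 86.5/6.21 = 13.9 A

13.9 A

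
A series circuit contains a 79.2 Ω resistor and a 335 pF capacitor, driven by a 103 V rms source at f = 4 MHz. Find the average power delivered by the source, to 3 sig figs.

41.2 W

ω = 2πf = 2.513e+07 rad/s
X_C = 1/(ωC) = 119 Ω
Z = 79.2 − j119 Ω
|Z| = √(79.2² + 119²) = 143 Ω
∠Z = arctan(-119/79.2) = -56.3°
I = V/|Z| = 722 mA
P = VI cos φ = 103 × 0.722 × cos(-56.3°) = 41.2 W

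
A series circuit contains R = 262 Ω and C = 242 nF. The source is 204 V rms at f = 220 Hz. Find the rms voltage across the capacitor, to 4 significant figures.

203.2 V

ω = 2πf = 1382 rad/s
X_C = 1/(ωC) = 2989 Ω
Z = 262.0 − j2989 Ω
|Z| = √(262.0² + 2989²) = 3001 Ω
I = V/|Z| = 67.98 mA
V_C = I·|Z_C| = 0.06798 × 2989 = 203.2 V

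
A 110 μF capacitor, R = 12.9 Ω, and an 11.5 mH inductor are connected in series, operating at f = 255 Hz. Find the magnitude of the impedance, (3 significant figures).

18.1 Ω

ω = 2πf = 1602 rad/s
X_L = ωL = 18.4 Ω
X_C = 1/(ωC) = 5.67 Ω
Net reactance X = X_L − X_C = 12.8 Ω
Z = 12.9 + j12.8 Ω
|Z| = √(12.9² + 12.8²) = 18.1 Ω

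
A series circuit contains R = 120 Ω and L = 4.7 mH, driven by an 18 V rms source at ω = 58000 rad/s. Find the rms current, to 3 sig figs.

X_L = ωL = 273 Ω
Z = 120 + j273 Ω
|Z| = √(120² + 273²) = 298 Ω
I = V/|Z| = 18/298 = 60.4 mA

60.4 mA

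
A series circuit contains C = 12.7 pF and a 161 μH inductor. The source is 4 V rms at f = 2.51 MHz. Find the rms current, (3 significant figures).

1.63 mA

ω = 2πf = 1.577e+07 rad/s
X_L = ωL = 2540 Ω
X_C = 1/(ωC) = 4990 Ω
Net reactance X = X_L − X_C = -2450 Ω
Z = − j2450 Ω
|Z| = √(0² + 2450²) = 2450 Ω
I = V/|Z| = 4/2450 = 1.63 mA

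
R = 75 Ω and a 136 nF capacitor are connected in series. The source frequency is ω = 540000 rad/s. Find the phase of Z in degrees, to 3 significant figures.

X_C = 1/(ωC) = 13.6 Ω
Z = 75.0 − j13.6 Ω
|Z| = √(75.0² + 13.6²) = 76.2 Ω
∠Z = arctan(-13.6/75.0) = -10.3°

-10.3°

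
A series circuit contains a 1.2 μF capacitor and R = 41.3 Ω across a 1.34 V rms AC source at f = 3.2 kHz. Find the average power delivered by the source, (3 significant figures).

21.7 mW

ω = 2πf = 20110 rad/s
X_C = 1/(ωC) = 41.4 Ω
Z = 41.3 − j41.4 Ω
|Z| = √(41.3² + 41.4²) = 58.5 Ω
∠Z = arctan(-41.4/41.3) = -45.1°
I = V/|Z| = 22.9 mA
P = VI cos φ = 1.34 × 0.0229 × cos(-45.1°) = 21.7 mW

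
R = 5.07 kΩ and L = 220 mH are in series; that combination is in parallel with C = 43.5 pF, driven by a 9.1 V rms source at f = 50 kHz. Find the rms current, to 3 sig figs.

ω = 2πf = 314200 rad/s
X_L = ωL = 69100 Ω
X_C = 1/(ωC) = 73200 Ω
Branch 1 (R+jX_L): Z₁ = 5070 + j69100 Ω, |Z₁| = 69300 Ω
Branch 2 (−jX_C): Z₂ = −j73200 Ω
Parallel: Z = Z₁Z₂/(Z₁+Z₂), |Z| = 781000 Ω, ∠Z = 34.5°
I = V/|Z| = 9.1/781000 = 11.7 μA

11.7 μA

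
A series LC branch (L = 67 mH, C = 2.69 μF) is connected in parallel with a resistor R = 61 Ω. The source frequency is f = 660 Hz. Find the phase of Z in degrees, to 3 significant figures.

18.0°

ω = 2πf = 4147 rad/s
X_L = ωL = 278 Ω
X_C = 1/(ωC) = 89.6 Ω
Branch 1: Z₁ = R = 61.0 Ω
Branch 2 (series LC): Z₂ = j(X_L − X_C) = j188 Ω
Parallel: Z = Z₁Z₂/(Z₁+Z₂), |Z| = 58.0 Ω, ∠Z = 18.0°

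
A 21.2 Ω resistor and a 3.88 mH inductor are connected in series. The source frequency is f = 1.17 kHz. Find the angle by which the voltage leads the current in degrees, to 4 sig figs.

ω = 2πf = 7351 rad/s
X_L = ωL = 28.52 Ω
Z = 21.20 + j28.52 Ω
|Z| = √(21.20² + 28.52²) = 35.54 Ω
∠Z = arctan(28.52/21.20) = 53.38°

53.38°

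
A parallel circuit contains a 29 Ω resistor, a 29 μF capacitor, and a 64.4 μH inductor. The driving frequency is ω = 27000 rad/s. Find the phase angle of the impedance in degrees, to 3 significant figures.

X_L = ωL = 1.74 Ω
X_C = 1/(ωC) = 1.28 Ω
Parallel: admittances add. Y = 1/R + 1/(jωL) + jωC
Y = (0.0345 + j0.208) S
|Y| = 0.211 S → |Z| = 1/|Y| = 4.75 Ω, ∠Z = −∠Y = -80.6°

-80.6°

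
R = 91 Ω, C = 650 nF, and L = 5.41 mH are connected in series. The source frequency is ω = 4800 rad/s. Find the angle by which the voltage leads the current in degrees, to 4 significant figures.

-72.83°

X_L = ωL = 25.97 Ω
X_C = 1/(ωC) = 320.5 Ω
Net reactance X = X_L − X_C = -294.5 Ω
Z = 91.00 − j294.5 Ω
|Z| = √(91.00² + 294.5²) = 308.3 Ω
∠Z = arctan(-294.5/91.00) = -72.83°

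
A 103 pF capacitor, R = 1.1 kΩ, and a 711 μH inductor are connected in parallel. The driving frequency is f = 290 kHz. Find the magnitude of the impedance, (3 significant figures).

925 Ω

ω = 2πf = 1.822e+06 rad/s
X_L = ωL = 1300 Ω
X_C = 1/(ωC) = 5330 Ω
Parallel: admittances add. Y = 1/R + 1/(jωL) + jωC
Y = (0.000909 − j0.000584) S
|Y| = 0.00108 S → |Z| = 1/|Y| = 925 Ω, ∠Z = −∠Y = 32.7°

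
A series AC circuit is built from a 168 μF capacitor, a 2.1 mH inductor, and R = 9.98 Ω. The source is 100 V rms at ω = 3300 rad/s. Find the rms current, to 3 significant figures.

X_L = ωL = 6.93 Ω
X_C = 1/(ωC) = 1.80 Ω
Net reactance X = X_L − X_C = 5.13 Ω
Z = 9.98 + j5.13 Ω
|Z| = √(9.98² + 5.13²) = 11.2 Ω
I = V/|Z| = 100/11.2 = 8.91 A

8.91 A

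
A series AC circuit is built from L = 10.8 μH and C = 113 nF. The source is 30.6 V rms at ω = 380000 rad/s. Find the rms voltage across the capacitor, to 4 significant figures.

37.15 V

X_L = ωL = 4.104 Ω
X_C = 1/(ωC) = 23.29 Ω
Net reactance X = X_L − X_C = -19.18 Ω
Z = − j19.18 Ω
|Z| = √(0² + 19.18²) = 19.18 Ω
I = V/|Z| = 1.595 A
V_C = I·|Z_C| = 1.595 × 23.29 = 37.15 V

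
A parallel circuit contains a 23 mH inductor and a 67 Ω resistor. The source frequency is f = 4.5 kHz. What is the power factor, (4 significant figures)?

ω = 2πf = 28270 rad/s
X_L = ωL = 650.3 Ω
Parallel: admittances add. Y = 1/R + 1/(jωL)
Y = (0.01493 − j0.001538) S
|Y| = 0.01500 S → |Z| = 1/|Y| = 66.65 Ω, ∠Z = −∠Y = 5.882°
cos φ = cos(5.882°) = 0.9947

0.9947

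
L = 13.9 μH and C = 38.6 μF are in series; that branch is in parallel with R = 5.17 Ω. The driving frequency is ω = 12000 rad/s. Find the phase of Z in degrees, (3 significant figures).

-68.9°

X_L = ωL = 0.167 Ω
X_C = 1/(ωC) = 2.16 Ω
Branch 1: Z₁ = R = 5.17 Ω
Branch 2 (series LC): Z₂ = j(X_L − X_C) = −j1.99 Ω
Parallel: Z = Z₁Z₂/(Z₁+Z₂), |Z| = 1.86 Ω, ∠Z = -68.9°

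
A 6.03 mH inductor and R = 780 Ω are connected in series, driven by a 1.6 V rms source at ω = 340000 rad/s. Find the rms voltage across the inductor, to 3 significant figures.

1.50 V

X_L = ωL = 2050 Ω
Z = 780 + j2050 Ω
|Z| = √(780² + 2050²) = 2190 Ω
I = V/|Z| = 729 μA
V_L = I·|Z_L| = 0.000729 × 2050 = 1.50 V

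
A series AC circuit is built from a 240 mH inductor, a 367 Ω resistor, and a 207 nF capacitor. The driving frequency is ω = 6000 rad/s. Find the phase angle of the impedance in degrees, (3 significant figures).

60.0°

X_L = ωL = 1440 Ω
X_C = 1/(ωC) = 805 Ω
Net reactance X = X_L − X_C = 635 Ω
Z = 367 + j635 Ω
|Z| = √(367² + 635²) = 733 Ω
∠Z = arctan(635/367) = 60.0°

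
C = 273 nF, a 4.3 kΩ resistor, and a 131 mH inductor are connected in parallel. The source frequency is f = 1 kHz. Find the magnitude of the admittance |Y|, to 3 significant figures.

552 μS

ω = 2πf = 6283 rad/s
X_L = ωL = 823 Ω
X_C = 1/(ωC) = 583 Ω
Parallel: admittances add. Y = 1/R + 1/(jωL) + jωC
Y = (0.000233 + j0.000500) S
|Y| = 0.000552 S → |Z| = 1/|Y| = 1810 Ω, ∠Z = −∠Y = -65.1°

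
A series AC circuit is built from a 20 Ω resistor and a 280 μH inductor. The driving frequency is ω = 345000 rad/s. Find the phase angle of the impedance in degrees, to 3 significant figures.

78.3°

X_L = ωL = 96.6 Ω
Z = 20.0 + j96.6 Ω
|Z| = √(20.0² + 96.6²) = 98.6 Ω
∠Z = arctan(96.6/20.0) = 78.3°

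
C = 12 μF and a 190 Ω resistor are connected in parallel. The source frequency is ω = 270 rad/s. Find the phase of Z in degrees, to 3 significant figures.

X_C = 1/(ωC) = 309 Ω
Parallel: admittances add. Y = 1/R + jωC
Y = (0.00526 + j0.00324) S
|Y| = 0.00618 S → |Z| = 1/|Y| = 162 Ω, ∠Z = −∠Y = -31.6°

-31.6°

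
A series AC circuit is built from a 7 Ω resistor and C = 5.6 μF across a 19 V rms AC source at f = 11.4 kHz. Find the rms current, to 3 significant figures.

ω = 2πf = 71630 rad/s
X_C = 1/(ωC) = 2.49 Ω
Z = 7.00 − j2.49 Ω
|Z| = √(7.00² + 2.49²) = 7.43 Ω
I = V/|Z| = 19/7.43 = 2.56 A

2.56 A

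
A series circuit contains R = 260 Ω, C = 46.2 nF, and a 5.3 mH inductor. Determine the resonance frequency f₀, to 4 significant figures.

ω₀ = 1/√(LC) = 1/√(0.0053 × 4.62e-08) = 63910 rad/s
f₀ = ω₀/(2π) = 10.17 kHz

10.17 kHz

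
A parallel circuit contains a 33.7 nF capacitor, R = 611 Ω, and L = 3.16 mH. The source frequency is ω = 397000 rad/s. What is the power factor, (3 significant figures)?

0.129

X_L = ωL = 1250 Ω
X_C = 1/(ωC) = 74.7 Ω
Parallel: admittances add. Y = 1/R + 1/(jωL) + jωC
Y = (0.00164 + j0.0126) S
|Y| = 0.0127 S → |Z| = 1/|Y| = 78.8 Ω, ∠Z = −∠Y = -82.6°
cos φ = cos(-82.6°) = 0.129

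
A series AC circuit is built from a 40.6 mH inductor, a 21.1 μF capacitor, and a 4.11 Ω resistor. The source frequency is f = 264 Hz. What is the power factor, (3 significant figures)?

ω = 2πf = 1659 rad/s
X_L = ωL = 67.3 Ω
X_C = 1/(ωC) = 28.6 Ω
Net reactance X = X_L − X_C = 38.8 Ω
Z = 4.11 + j38.8 Ω
|Z| = √(4.11² + 38.8²) = 39.0 Ω
∠Z = arctan(38.8/4.11) = 83.9°
cos φ = cos(83.9°) = 0.105

0.105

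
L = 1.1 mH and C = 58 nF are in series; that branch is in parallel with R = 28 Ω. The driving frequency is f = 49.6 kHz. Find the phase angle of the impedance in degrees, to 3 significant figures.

ω = 2πf = 311600 rad/s
X_L = ωL = 343 Ω
X_C = 1/(ωC) = 55.3 Ω
Branch 1: Z₁ = R = 28.0 Ω
Branch 2 (series LC): Z₂ = j(X_L − X_C) = j287 Ω
Parallel: Z = Z₁Z₂/(Z₁+Z₂), |Z| = 27.9 Ω, ∠Z = 5.56°

5.56°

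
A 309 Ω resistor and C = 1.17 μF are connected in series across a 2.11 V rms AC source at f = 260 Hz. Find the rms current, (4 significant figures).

3.473 mA

ω = 2πf = 1634 rad/s
X_C = 1/(ωC) = 523.2 Ω
Z = 309.0 − j523.2 Ω
|Z| = √(309.0² + 523.2²) = 607.6 Ω
I = V/|Z| = 2.11/607.6 = 3.473 mA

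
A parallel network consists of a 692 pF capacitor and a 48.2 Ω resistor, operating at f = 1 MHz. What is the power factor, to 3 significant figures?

ω = 2πf = 6.283e+06 rad/s
X_C = 1/(ωC) = 230 Ω
Parallel: admittances add. Y = 1/R + jωC
Y = (0.0207 + j0.00435) S
|Y| = 0.0212 S → |Z| = 1/|Y| = 47.2 Ω, ∠Z = −∠Y = -11.8°
cos φ = cos(-11.8°) = 0.979

0.979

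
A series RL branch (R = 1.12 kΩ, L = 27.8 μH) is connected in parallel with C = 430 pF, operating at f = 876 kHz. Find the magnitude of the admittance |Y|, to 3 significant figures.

2.41 mS

ω = 2πf = 5.504e+06 rad/s
X_L = ωL = 153 Ω
X_C = 1/(ωC) = 423 Ω
Branch 1 (R+jX_L): Z₁ = 1120 + j153 Ω, |Z₁| = 1130 Ω
Branch 2 (−jX_C): Z₂ = −j423 Ω
Parallel: Z = Z₁Z₂/(Z₁+Z₂), |Z| = 415 Ω, ∠Z = -68.7°
|Y| = 1/|Z| = 2.41 mS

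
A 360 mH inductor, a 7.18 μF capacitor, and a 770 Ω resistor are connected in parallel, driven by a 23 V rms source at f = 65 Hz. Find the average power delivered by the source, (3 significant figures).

ω = 2πf = 408.4 rad/s
X_L = ωL = 147 Ω
X_C = 1/(ωC) = 341 Ω
Parallel: admittances add. Y = 1/R + 1/(jωL) + jωC
Y = (0.00130 − j0.00387) S
|Y| = 0.00408 S → |Z| = 1/|Y| = 245 Ω, ∠Z = −∠Y = 71.4°
I = V/|Z| = 93.9 mA
P = VI cos φ = 23 × 0.0939 × cos(71.4°) = 687 mW

687 mW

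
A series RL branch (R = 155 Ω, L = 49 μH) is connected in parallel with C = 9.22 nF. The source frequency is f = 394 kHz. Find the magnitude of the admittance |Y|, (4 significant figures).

20.10 mS

ω = 2πf = 2.476e+06 rad/s
X_L = ωL = 121.3 Ω
X_C = 1/(ωC) = 43.81 Ω
Branch 1 (R+jX_L): Z₁ = 155.0 + j121.3 Ω, |Z₁| = 196.8 Ω
Branch 2 (−jX_C): Z₂ = −j43.81 Ω
Parallel: Z = Z₁Z₂/(Z₁+Z₂), |Z| = 49.76 Ω, ∠Z = -78.52°
|Y| = 1/|Z| = 20.10 mS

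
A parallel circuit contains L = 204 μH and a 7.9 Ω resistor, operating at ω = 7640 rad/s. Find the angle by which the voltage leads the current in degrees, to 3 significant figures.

78.8°

X_L = ωL = 1.56 Ω
Parallel: admittances add. Y = 1/R + 1/(jωL)
Y = (0.127 − j0.642) S
|Y| = 0.654 S → |Z| = 1/|Y| = 1.53 Ω, ∠Z = −∠Y = 78.8°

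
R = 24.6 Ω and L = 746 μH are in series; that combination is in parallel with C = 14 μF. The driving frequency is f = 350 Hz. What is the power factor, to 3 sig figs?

ω = 2πf = 2199 rad/s
X_L = ωL = 1.64 Ω
X_C = 1/(ωC) = 32.5 Ω
Branch 1 (R+jX_L): Z₁ = 24.6 + j1.64 Ω, |Z₁| = 24.7 Ω
Branch 2 (−jX_C): Z₂ = −j32.5 Ω
Parallel: Z = Z₁Z₂/(Z₁+Z₂), |Z| = 20.3 Ω, ∠Z = -34.8°
cos φ = cos(-34.8°) = 0.822

0.822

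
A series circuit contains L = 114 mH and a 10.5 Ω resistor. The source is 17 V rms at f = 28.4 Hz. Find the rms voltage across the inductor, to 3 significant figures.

ω = 2πf = 178.4 rad/s
X_L = ωL = 20.3 Ω
Z = 10.5 + j20.3 Ω
|Z| = √(10.5² + 20.3²) = 22.9 Ω
I = V/|Z| = 743 mA
V_L = I·|Z_L| = 0.743 × 20.3 = 15.1 V

15.1 V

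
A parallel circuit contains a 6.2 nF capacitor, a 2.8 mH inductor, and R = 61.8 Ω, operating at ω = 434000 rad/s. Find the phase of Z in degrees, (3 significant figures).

-6.58°

X_L = ωL = 1220 Ω
X_C = 1/(ωC) = 372 Ω
Parallel: admittances add. Y = 1/R + 1/(jωL) + jωC
Y = (0.0162 + j0.00187) S
|Y| = 0.0163 S → |Z| = 1/|Y| = 61.4 Ω, ∠Z = −∠Y = -6.58°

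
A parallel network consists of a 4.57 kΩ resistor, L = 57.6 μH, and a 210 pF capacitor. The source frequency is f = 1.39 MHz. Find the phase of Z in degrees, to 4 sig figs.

35.10°

ω = 2πf = 8.734e+06 rad/s
X_L = ωL = 503.1 Ω
X_C = 1/(ωC) = 545.2 Ω
Parallel: admittances add. Y = 1/R + 1/(jωL) + jωC
Y = (0.0002188 − j0.0001538) S
|Y| = 0.0002675 S → |Z| = 1/|Y| = 3739 Ω, ∠Z = −∠Y = 35.10°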